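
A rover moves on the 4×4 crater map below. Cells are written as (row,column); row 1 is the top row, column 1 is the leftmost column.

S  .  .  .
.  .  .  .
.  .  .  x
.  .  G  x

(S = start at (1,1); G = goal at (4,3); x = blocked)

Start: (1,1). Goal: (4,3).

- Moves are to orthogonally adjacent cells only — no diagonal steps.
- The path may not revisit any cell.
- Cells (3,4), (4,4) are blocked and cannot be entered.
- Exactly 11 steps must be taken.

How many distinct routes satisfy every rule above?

11

Need simple routes of exactly 11 moves from (1,1) to (4,3) (Manhattan distance 5, so 3 moves are spent on a detour and 3 undoing it).
Branch systematically from the start, pruning whenever the remaining move budget drops below the Manhattan distance to (4,3) or differs from it in parity. Grouping the completions by first move — via (2,1): 4; via (1,2): 7 — and summing: 4 + 7 = 11.
That gives 11 routes.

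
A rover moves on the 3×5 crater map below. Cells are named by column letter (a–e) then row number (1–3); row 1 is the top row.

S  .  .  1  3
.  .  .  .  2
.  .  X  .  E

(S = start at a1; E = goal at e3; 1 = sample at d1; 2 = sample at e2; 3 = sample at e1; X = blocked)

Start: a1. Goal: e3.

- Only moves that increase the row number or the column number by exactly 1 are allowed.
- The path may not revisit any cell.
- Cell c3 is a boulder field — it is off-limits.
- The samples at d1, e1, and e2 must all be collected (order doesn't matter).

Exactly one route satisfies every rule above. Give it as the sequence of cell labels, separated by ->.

a1 -> b1 -> c1 -> d1 -> e1 -> e2 -> e3

Moves only go right or down, so the column and row indices never decrease.
Route from a1: 4× right (reaching e1), 2× down (reaching e3) — 6 moves in all.
Check: all required cells visited.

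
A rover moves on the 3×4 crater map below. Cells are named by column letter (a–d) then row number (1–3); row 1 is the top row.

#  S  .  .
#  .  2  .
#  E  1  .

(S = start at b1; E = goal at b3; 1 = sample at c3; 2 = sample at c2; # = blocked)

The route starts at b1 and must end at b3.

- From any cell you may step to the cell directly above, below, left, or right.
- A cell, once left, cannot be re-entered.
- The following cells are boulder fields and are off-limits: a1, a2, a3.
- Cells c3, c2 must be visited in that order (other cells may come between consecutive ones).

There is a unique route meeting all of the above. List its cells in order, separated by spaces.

The waypoints must appear in the order c3, c2, with no cell reused.
Route from b1: 2× right (reaching d1), 2× down (reaching d3), left to c3, up to c2, left to b2, down to b3 — 8 moves in all.
Check: order respected (1 at step 5, 2 at step 6).

b1 c1 d1 d2 d3 c3 c2 b2 b3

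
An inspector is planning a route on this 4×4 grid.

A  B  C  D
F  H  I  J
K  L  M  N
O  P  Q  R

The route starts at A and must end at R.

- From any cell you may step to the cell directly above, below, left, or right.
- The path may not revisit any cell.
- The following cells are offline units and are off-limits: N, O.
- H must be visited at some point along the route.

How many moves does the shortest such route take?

6

Any route passes through H somewhere between A and R. Summing Manhattan distances along the two legs (A → H → R) gives a lower bound of 2 + 4 = 6 moves.
A route of 6 moves achieves this: A → F → H → L → P → Q → R.
Since 6 matches the lower bound, it is optimal.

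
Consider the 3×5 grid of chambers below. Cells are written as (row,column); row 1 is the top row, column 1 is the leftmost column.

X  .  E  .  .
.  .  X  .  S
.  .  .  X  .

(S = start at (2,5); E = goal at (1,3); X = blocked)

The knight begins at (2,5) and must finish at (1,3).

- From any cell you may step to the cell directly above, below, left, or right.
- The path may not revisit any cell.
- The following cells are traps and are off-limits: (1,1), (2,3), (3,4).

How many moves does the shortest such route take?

The Manhattan distance from (2,5) to (1,3) is |2−1| + |5−3| = 3, so at least 3 moves are needed.
A route of 3 moves achieves this: (2,5) → (1,5) → (1,4) → (1,3).
Since 3 matches the lower bound, it is optimal.

3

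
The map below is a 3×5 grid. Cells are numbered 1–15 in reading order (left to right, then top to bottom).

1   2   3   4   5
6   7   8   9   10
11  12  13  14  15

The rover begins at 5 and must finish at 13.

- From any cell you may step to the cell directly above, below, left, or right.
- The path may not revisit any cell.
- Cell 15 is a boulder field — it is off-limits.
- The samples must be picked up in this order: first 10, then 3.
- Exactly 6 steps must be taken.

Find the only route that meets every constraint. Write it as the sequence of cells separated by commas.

The waypoints must appear in the order 10, 3, with no cell reused.
Route from 5: down 1 to 10, left 1 to 9, up 1 to 4, left 1 to 3, down 2 to 13 — 6 moves in all.
Check: order respected (10 at step 1, 3 at step 4); 6 moves as required.

5, 10, 9, 4, 3, 8, 13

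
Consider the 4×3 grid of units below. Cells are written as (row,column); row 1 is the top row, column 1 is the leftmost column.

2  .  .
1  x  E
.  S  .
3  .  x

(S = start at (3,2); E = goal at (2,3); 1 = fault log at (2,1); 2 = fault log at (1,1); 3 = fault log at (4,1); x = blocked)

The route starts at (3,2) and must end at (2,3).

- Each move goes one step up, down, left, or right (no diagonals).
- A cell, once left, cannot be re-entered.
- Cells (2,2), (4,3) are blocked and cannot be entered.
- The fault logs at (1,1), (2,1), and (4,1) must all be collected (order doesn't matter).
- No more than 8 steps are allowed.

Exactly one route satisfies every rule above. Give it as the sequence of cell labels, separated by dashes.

The budget equals the shortest possible length, so every move has to be on a shortest route through the required cells.
Route from (3,2): down 1 to (4,2), left 1 to (4,1), up 3 to (1,1), right 2 to (1,3), down 1 to (2,3) — 8 moves in all.
Check: all required cells visited; 8 ≤ 8 moves.

(3,2) - (4,2) - (4,1) - (3,1) - (2,1) - (1,1) - (1,2) - (1,3) - (2,3)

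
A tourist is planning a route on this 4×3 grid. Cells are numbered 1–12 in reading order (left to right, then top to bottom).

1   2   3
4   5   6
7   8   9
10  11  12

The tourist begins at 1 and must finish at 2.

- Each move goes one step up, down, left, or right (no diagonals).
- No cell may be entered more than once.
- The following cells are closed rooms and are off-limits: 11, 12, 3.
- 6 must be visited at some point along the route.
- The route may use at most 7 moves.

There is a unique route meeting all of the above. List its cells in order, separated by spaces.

Any route must reach 6 and still end at 2 within 7 moves, so the order of the required stops is forced.
Route from 1: 2× down (reaching 7), 2× right (reaching 9), up to 6, left to 5, up to 2 — 7 moves in all.
Check: all required cells visited; 7 ≤ 7 moves.

1 4 7 8 9 6 5 2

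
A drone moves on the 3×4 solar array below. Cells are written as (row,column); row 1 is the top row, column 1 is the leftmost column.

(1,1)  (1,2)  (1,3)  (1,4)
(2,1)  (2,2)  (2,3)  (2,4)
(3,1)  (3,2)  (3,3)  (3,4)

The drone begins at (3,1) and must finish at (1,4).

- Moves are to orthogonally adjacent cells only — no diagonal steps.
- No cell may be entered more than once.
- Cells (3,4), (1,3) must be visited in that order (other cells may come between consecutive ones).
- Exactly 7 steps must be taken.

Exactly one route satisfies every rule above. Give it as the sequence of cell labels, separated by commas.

The waypoints must appear in the order (3,4), (1,3), with no cell reused.
Route from (3,1): right 3 to (3,4), up 1 to (2,4), left 1 to (2,3), up 1 to (1,3), right 1 to (1,4) — 7 moves in all.
Check: order respected ((3,4) at step 3, (1,3) at step 6); 7 moves as required.

(3,1), (3,2), (3,3), (3,4), (2,4), (2,3), (1,3), (1,4)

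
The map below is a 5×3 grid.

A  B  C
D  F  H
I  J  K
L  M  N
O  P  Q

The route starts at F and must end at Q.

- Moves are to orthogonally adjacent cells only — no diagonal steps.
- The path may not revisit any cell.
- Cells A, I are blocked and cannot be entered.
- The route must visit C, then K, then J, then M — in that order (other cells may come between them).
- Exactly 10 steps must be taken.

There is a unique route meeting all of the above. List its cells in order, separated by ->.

F -> B -> C -> H -> K -> J -> M -> L -> O -> P -> Q

The waypoints must appear in the order C, K, J, M, with no cell reused.
Route from F: up to B, right to C, 2× down (reaching K), left to J, down to M, left to L, down to O, 2× right (reaching Q) — 10 moves in all.
Check: order respected (C at step 2, K at step 4, J at step 5, M at step 6); 10 moves as required.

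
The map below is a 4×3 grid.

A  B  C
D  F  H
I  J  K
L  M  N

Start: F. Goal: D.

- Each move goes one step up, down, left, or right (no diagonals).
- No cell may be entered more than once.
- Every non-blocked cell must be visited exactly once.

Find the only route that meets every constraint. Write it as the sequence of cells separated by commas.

F, J, I, L, M, N, K, H, C, B, A, D

Need to visit all 12 open cells exactly once, starting at F and ending at D.
Route from F: down to J, left to I, down to L, 2× right (reaching N), 3× up (reaching C), 2× left (reaching A), down to D — 11 moves in all.
Check: all 12 open cells covered.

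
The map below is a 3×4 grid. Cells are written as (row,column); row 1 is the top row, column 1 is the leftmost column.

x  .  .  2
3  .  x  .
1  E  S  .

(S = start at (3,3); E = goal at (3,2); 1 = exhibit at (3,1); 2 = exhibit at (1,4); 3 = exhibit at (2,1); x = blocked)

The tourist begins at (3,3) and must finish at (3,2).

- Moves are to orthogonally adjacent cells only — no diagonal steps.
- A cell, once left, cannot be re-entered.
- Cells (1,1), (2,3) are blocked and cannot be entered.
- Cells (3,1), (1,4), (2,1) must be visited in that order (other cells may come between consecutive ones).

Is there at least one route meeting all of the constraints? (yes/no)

no

Ignoring the required order, 1 revisit-free route from (3,3) to (3,2) passes through all of (3,1), (1,4), and (2,1); the waypoint orders that occur are (1,4) → (2,1) → (3,1) (1) — never (3,1) → (1,4) → (2,1).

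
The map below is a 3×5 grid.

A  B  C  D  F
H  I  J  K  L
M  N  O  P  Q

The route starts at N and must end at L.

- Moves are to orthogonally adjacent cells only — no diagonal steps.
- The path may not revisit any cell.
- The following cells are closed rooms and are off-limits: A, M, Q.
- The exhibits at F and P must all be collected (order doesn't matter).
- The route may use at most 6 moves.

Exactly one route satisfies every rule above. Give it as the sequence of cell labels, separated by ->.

N -> O -> P -> K -> D -> F -> L

The budget equals the shortest possible length, so every move has to be on a shortest route through the required cells.
Route from N: right 2 to P, up 2 to D, right 1 to F, down 1 to L — 6 moves in all.
Check: all required cells visited; 6 ≤ 6 moves.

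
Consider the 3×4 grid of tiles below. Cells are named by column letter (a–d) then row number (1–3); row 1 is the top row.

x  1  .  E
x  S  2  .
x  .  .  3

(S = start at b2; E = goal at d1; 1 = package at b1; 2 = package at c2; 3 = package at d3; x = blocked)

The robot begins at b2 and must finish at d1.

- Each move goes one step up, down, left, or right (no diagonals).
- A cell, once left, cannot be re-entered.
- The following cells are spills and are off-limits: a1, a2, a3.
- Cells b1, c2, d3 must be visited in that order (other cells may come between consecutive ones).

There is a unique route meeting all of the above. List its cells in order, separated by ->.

b2 -> b1 -> c1 -> c2 -> c3 -> d3 -> d2 -> d1

The waypoints must appear in the order b1, c2, d3, with no cell reused.
Route from b2: up to b1, right to c1, 2× down (reaching c3), right to d3, 2× up (reaching d1) — 7 moves in all.
Check: order respected (1 at step 1, 2 at step 3, 3 at step 5).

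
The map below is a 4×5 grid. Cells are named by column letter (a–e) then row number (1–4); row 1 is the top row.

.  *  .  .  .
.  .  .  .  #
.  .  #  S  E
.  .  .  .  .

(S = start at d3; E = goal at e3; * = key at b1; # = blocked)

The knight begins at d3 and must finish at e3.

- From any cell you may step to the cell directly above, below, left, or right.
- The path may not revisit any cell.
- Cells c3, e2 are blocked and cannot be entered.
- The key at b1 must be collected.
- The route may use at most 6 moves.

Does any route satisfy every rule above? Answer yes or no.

no

Even ignoring the no-revisit rule, getting from d3 to e3 via b1 needs at least 4 + 5 = 9 moves (Manhattan distance per leg), which exceeds the 6-move limit.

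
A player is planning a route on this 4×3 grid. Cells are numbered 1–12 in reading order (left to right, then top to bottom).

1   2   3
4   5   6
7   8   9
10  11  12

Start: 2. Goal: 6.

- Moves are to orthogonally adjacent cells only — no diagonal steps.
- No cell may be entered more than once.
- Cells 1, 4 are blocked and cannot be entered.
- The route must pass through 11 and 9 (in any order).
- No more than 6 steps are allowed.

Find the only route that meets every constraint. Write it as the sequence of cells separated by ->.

Any route must reach 11 and 9 and still end at 6 within 6 moves, so the order of the required stops is forced.
Route from 2: down 3 to 11, right 1 to 12, up 2 to 6 — 6 moves in all.
Check: all required cells visited; 6 ≤ 6 moves.

2 -> 5 -> 8 -> 11 -> 12 -> 9 -> 6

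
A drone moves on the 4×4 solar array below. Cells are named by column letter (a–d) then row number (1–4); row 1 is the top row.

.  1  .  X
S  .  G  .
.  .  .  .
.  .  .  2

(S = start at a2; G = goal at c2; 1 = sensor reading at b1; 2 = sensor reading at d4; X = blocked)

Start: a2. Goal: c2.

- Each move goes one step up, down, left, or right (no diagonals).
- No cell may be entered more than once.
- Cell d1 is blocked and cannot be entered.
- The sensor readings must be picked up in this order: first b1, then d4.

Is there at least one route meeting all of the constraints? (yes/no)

One route that works: a2 → a1 → b1 → b2 → b3 → b4 → c4 → d4 → d3 → d2 → c2.

yes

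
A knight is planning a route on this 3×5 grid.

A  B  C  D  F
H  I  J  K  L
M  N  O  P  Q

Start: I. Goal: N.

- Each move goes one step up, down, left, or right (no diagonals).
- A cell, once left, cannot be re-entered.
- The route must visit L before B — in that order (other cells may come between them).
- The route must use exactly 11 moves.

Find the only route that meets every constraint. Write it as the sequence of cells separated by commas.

I, J, K, L, F, D, C, B, A, H, M, N

The waypoints must appear in the order L, B, with no cell reused.
Route from I: right 3 to L, up 1 to F, left 4 to A, down 2 to M, right 1 to N — 11 moves in all.
Check: order respected (L at step 3, B at step 7); 11 moves as required.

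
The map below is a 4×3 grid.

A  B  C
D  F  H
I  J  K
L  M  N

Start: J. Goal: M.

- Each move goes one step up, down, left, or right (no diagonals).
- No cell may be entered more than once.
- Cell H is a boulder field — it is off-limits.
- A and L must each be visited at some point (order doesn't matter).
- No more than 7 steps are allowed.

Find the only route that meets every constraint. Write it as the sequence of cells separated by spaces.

The budget equals the shortest possible length, so every move has to be on a shortest route through the required cells.
Route from J: up 2 to B, left 1 to A, down 3 to L, right 1 to M — 7 moves in all.
Check: all required cells visited; 7 ≤ 7 moves.

J F B A D I L M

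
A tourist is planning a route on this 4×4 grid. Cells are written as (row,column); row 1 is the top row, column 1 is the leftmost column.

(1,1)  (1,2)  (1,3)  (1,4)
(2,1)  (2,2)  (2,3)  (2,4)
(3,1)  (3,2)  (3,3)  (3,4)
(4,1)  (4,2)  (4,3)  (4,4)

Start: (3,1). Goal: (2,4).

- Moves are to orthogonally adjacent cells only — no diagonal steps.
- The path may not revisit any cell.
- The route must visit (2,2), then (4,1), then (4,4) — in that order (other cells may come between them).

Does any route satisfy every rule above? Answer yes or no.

Ignoring the required order, 11 revisit-free routes from (3,1) to (2,4) pass through all of (2,2), (4,1), and (4,4); the waypoint orders that occur are (4,1) → (4,4) → (2,2) (8); (4,1) → (2,2) → (4,4) (3) — never (2,2) → (4,1) → (4,4).

no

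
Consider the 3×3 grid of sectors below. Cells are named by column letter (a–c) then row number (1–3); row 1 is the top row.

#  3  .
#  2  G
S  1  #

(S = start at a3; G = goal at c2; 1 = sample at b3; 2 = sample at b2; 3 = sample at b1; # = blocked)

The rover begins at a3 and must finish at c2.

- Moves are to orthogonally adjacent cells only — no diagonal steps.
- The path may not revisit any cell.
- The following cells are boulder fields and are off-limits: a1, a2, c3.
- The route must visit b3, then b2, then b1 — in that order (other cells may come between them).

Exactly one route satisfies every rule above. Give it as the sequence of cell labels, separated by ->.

a3 -> b3 -> b2 -> b1 -> c1 -> c2

The waypoints must appear in the order b3, b2, b1, with no cell reused.
Route from a3: right 1 to b3, up 2 to b1, right 1 to c1, down 1 to c2 — 5 moves in all.
Check: order respected (1 at step 1, 2 at step 2, 3 at step 3).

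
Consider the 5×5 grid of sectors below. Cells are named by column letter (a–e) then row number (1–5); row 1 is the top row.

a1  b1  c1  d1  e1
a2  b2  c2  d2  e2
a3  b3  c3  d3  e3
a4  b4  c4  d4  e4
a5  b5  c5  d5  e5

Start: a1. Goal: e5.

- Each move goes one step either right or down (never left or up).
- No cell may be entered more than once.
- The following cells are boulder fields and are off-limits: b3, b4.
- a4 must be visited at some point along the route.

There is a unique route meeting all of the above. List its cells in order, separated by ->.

a1 -> a2 -> a3 -> a4 -> a5 -> b5 -> c5 -> d5 -> e5

Moves only go right or down, so the column and row indices never decrease.
Route from a1: 4× down (reaching a5), 4× right (reaching e5) — 8 moves in all.
Check: all required cells visited.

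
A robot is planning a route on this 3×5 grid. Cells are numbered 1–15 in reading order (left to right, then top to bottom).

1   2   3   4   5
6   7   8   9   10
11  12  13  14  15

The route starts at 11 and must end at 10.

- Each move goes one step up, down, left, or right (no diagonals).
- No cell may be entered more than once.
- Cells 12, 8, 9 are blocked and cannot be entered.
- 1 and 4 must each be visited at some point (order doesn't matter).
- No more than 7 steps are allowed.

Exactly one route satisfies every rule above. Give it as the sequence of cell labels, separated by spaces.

Any route must reach 1 and 4 and still end at 10 within 7 moves, so the order of the required stops is forced.
Route from 11: 2× up (reaching 1), 4× right (reaching 5), down to 10 — 7 moves in all.
Check: all required cells visited; 7 ≤ 7 moves.

11 6 1 2 3 4 5 10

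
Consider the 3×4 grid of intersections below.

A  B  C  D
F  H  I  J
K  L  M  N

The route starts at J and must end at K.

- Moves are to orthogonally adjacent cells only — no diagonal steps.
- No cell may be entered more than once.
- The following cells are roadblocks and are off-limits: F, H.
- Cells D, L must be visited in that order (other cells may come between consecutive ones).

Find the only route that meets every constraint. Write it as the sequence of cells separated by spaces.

The waypoints must appear in the order D, L, with no cell reused.
Route from J: up to D, left to C, 2× down (reaching M), 2× left (reaching K) — 6 moves in all.
Check: order respected (D at step 1, L at step 5).

J D C I M L K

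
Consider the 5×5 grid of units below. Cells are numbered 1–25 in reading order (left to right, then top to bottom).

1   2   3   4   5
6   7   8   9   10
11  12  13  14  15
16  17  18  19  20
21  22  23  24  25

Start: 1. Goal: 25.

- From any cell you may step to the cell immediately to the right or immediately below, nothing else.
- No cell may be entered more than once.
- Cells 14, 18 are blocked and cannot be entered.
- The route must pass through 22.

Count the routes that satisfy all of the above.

A right/down-only route from 1 to 25 makes exactly 4 down-moves and 4 right-moves in some order.
With no other constraints that would be C(8,4) = 70 routes.
Split at 22 and multiply the segment counts (each segment already excludes blocked cells): 1→22: 5; 22→25: 1; product = 5.
That gives 5 routes.

5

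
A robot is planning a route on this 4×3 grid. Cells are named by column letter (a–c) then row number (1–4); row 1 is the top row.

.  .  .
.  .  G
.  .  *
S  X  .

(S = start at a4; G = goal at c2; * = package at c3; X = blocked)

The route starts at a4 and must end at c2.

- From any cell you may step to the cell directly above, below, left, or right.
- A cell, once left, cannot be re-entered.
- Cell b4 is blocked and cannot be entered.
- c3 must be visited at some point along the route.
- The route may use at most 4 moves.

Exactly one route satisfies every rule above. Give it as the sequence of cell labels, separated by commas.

a4, a3, b3, c3, c2

Any route must reach c3 and still end at c2 within 4 moves, so the order of the required stops is forced.
Route from a4: up 1 to a3, right 2 to c3, up 1 to c2 — 4 moves in all.
Check: all required cells visited; 4 ≤ 4 moves.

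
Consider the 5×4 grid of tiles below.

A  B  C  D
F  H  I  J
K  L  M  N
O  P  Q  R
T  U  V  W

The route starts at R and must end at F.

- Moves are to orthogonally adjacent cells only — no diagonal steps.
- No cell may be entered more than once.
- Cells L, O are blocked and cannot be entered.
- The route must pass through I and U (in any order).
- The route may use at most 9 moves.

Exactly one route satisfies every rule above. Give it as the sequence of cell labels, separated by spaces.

R W V U P Q M I H F

The 9-move cap with required stops at I, U leaves no slack for detours.
Route from R: down to W, 2× left (reaching U), up to P, right to Q, 2× up (reaching I), 2× left (reaching F) — 9 moves in all.
Check: all required cells visited; 9 ≤ 9 moves.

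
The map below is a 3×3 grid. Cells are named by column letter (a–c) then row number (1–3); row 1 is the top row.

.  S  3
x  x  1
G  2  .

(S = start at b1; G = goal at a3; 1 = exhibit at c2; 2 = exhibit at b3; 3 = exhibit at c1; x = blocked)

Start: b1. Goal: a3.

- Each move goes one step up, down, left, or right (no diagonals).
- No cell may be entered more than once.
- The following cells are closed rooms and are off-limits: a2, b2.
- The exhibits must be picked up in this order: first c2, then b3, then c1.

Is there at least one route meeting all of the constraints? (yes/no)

Ignoring the required order, 1 revisit-free route from b1 to a3 passes through all of c2, b3, and c1; the waypoint orders that occur are c1 → c2 → b3 (1) — never c2 → b3 → c1.

no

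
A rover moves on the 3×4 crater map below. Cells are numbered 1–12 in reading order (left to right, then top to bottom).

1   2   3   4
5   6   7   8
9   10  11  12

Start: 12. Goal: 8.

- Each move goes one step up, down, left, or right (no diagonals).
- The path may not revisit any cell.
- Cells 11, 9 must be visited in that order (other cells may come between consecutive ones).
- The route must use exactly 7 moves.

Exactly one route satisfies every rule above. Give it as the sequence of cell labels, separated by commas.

12, 11, 10, 9, 5, 6, 7, 8

The waypoints must appear in the order 11, 9, with no cell reused.
Route from 12: 3× left (reaching 9), up to 5, 3× right (reaching 8) — 7 moves in all.
Check: order respected (11 at step 1, 9 at step 3); 7 moves as required.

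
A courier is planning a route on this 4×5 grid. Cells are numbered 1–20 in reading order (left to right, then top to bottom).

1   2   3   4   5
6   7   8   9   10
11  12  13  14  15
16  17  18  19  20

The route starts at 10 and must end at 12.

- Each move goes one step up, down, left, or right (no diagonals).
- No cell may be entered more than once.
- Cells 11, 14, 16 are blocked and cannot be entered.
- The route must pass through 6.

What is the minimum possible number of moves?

Any route passes through 6 somewhere between 10 and 12. Summing Manhattan distances along the two legs (10 → 6 → 12) gives a lower bound of 4 + 2 = 6 moves.
The shortest route satisfying every rule uses 8 moves: 10 → 5 → 4 → 3 → 2 → 1 → 6 → 7 → 12.
The no-revisit rule (legs can't share cells) pushes the minimum above the 6-move bound; an exhaustive check rules out every length from 6 to 7, leaving 8 as the minimum.

8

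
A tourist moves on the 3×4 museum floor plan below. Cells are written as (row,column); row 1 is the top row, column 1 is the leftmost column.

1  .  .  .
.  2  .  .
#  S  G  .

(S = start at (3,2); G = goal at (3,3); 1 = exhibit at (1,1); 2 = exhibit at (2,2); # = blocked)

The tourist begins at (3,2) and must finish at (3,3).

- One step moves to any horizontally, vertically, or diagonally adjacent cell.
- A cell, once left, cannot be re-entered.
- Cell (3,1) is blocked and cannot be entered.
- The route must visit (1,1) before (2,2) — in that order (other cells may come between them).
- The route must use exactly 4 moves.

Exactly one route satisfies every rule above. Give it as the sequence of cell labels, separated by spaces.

The waypoints must appear in the order (1,1), (2,2), with no cell reused.
Route from (3,2): up-left 1 to (2,1), up 1 to (1,1), down-right 2 to (3,3) — 4 moves in all.
Check: order respected (1 at step 2, 2 at step 3); 4 moves as required.

(3,2) (2,1) (1,1) (2,2) (3,3)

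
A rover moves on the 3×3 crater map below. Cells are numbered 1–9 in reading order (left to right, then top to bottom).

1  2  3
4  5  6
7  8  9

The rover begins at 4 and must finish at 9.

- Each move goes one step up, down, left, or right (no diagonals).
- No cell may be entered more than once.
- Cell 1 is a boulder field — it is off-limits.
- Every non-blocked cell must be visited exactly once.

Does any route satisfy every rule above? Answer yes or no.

yes

One route that works: 4 → 7 → 8 → 5 → 2 → 3 → 6 → 9.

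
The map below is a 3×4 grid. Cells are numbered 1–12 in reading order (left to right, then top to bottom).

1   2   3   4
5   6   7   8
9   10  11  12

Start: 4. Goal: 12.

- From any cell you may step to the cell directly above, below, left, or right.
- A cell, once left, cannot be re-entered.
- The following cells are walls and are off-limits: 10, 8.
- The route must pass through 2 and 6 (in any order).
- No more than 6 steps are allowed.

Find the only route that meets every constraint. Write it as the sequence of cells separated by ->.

4 -> 3 -> 2 -> 6 -> 7 -> 11 -> 12

The budget equals the shortest possible length, so every move has to be on a shortest route through the required cells.
Route from 4: 2× left (reaching 2), down to 6, right to 7, down to 11, right to 12 — 6 moves in all.
Check: all required cells visited; 6 ≤ 6 moves.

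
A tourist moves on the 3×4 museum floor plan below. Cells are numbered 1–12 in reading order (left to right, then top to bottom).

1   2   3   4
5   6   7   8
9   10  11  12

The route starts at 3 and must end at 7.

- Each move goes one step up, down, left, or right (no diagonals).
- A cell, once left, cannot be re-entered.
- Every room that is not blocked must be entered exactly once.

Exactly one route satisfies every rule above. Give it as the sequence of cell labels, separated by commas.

Need to visit all 12 open cells exactly once, starting at 3 and ending at 7.
Cell 12 has only two open neighbours (8 and 11), so the path must pass straight through it: one of those is the cell it's entered from and the other is where it exits.
Route from 3: right to 4, 2× down (reaching 12), 3× left (reaching 9), 2× up (reaching 1), right to 2, down to 6, right to 7 — 11 moves in all.
Check: all 12 open cells covered.

3, 4, 8, 12, 11, 10, 9, 5, 1, 2, 6, 7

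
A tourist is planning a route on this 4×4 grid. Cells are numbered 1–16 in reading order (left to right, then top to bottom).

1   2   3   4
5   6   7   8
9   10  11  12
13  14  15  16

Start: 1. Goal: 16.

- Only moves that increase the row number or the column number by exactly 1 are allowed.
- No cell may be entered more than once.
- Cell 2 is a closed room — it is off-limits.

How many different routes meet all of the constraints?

A right/down-only route from 1 to 16 makes exactly 3 down-moves and 3 right-moves in some order.
With no other constraints that would be C(6,3) = 20 routes.
Subtract routes through each blocked cell (inclusion–exclusion for overlaps): − through 2: 10 → 10.
That gives 10 routes.

10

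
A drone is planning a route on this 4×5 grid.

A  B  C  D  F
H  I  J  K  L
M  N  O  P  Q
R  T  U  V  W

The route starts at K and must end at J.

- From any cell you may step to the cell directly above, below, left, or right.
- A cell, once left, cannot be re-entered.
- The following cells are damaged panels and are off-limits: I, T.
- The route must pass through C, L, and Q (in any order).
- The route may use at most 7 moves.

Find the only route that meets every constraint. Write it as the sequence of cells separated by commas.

K, P, Q, L, F, D, C, J

The 7-move cap with required stops at C, L, Q leaves no slack for detours.
Route from K: down to P, right to Q, 2× up (reaching F), 2× left (reaching C), down to J — 7 moves in all.
Check: all required cells visited; 7 ≤ 7 moves.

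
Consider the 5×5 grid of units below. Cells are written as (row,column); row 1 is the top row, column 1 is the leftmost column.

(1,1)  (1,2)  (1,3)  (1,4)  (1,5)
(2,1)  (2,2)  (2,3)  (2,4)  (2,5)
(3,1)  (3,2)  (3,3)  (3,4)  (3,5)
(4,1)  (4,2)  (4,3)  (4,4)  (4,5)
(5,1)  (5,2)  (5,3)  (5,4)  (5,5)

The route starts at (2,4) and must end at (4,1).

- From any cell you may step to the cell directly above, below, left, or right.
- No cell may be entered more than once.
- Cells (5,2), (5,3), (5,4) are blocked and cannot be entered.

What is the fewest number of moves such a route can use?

5

The Manhattan distance from (2,4) to (4,1) is |2−4| + |4−1| = 5, so at least 5 moves are needed.
A route of 5 moves achieves this: (2,4) → (3,4) → (4,4) → (4,3) → (4,2) → (4,1).
Since 5 matches the lower bound, it is optimal.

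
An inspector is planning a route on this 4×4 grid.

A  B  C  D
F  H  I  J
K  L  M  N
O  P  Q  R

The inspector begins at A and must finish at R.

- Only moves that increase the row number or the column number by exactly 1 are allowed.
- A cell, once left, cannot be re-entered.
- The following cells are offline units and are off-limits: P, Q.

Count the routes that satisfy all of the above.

A right/down-only route from A to R makes exactly 3 down-moves and 3 right-moves in some order.
With no other constraints that would be C(6,3) = 20 routes.
Subtract routes through each blocked cell (inclusion–exclusion for overlaps): − through P: 4 − through Q: 10 + through P&Q: 4 → 10.
That gives 10 routes.

10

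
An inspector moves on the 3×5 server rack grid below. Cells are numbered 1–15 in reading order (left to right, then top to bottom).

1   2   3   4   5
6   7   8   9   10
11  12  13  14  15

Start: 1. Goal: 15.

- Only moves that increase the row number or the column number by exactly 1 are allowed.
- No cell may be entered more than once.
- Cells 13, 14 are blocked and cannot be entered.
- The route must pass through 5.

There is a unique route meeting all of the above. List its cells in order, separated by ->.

1 -> 2 -> 3 -> 4 -> 5 -> 10 -> 15

Moves only go right or down, so the column and row indices never decrease.
Route from 1: right 4 to 5, down 2 to 15 — 6 moves in all.
Check: all required cells visited.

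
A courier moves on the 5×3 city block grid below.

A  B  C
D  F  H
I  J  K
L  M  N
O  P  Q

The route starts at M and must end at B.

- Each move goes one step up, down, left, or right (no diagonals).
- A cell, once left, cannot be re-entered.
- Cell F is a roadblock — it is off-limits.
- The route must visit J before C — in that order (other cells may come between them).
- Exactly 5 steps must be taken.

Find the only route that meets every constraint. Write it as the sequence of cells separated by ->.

M -> J -> K -> H -> C -> B

The waypoints must appear in the order J, C, with no cell reused.
Route from M: up 1 to J, right 1 to K, up 2 to C, left 1 to B — 5 moves in all.
Check: order respected (J at step 1, C at step 4); 5 moves as required.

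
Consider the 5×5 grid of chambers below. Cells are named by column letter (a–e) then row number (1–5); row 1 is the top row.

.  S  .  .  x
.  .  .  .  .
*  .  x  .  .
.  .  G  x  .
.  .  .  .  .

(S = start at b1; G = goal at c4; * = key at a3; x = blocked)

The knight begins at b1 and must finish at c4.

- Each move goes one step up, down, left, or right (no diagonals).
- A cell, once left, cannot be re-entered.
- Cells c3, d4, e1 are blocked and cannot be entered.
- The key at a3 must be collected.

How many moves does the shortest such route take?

Any route passes through a3 somewhere between b1 and c4. Summing Manhattan distances along the two legs (b1 → a3 → c4) gives a lower bound of 3 + 3 = 6 moves.
A route of 6 moves achieves this: b1 → b2 → b3 → a3 → a4 → b4 → c4.
Since 6 matches the lower bound, it is optimal.

6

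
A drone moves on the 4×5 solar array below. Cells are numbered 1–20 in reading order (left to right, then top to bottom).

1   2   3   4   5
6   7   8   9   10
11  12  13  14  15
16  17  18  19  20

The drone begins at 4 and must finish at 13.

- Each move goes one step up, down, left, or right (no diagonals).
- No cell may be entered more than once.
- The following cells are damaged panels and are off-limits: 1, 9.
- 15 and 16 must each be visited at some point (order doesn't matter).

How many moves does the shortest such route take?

Any route passes through 15 and 16 in some order between 4 and 13. Summing Manhattan distances along each leg and taking the cheapest ordering (4 → 15 → 16 → 13) gives a lower bound of 3 + 5 + 3 = 11 moves.
A route of 11 moves achieves this: 4 → 5 → 10 → 15 → 20 → 19 → 18 → 17 → 16 → 11 → 12 → 13.
Since 11 matches the lower bound, it is optimal.

11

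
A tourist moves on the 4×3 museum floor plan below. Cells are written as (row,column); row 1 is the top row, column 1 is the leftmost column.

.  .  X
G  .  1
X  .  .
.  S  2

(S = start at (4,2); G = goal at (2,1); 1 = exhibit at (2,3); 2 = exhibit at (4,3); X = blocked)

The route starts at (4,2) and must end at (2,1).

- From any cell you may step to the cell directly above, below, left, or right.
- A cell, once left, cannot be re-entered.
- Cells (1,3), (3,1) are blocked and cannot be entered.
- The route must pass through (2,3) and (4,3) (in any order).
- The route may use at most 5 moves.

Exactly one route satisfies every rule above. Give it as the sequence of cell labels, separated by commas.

(4,2), (4,3), (3,3), (2,3), (2,2), (2,1)

The budget equals the shortest possible length, so every move has to be on a shortest route through the required cells.
Route from (4,2): right to (4,3), 2× up (reaching (2,3)), 2× left (reaching (2,1)) — 5 moves in all.
Check: all required cells visited; 5 ≤ 5 moves.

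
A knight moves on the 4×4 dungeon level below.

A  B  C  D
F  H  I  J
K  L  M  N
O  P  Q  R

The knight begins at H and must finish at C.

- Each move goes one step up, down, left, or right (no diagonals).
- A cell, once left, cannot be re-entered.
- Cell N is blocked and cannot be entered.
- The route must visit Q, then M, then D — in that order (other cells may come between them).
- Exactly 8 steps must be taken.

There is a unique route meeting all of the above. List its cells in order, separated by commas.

The waypoints must appear in the order Q, M, D, with no cell reused.
Route from H: down 2 to P, right 1 to Q, up 2 to I, right 1 to J, up 1 to D, left 1 to C — 8 moves in all.
Check: order respected (Q at step 3, M at step 4, D at step 7); 8 moves as required.

H, L, P, Q, M, I, J, D, C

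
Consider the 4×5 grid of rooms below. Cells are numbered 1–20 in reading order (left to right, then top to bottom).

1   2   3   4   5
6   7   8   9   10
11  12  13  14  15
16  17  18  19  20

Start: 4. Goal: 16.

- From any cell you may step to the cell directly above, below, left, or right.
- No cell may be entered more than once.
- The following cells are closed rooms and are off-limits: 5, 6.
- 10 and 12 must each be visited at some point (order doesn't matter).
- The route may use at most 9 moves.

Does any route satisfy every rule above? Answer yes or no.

yes

One route that works: 4 → 9 → 10 → 15 → 14 → 13 → 12 → 17 → 16.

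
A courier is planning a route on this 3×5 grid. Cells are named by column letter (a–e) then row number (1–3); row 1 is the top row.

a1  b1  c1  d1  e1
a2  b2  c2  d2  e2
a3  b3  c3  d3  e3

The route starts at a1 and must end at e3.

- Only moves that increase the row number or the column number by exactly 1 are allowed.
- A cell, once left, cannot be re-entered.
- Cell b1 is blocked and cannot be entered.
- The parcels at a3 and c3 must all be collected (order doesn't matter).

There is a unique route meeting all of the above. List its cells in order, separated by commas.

Moves only go right or down, so the column and row indices never decrease.
Route from a1: 2× down (reaching a3), 4× right (reaching e3) — 6 moves in all.
Check: all required cells visited.

a1, a2, a3, b3, c3, d3, e3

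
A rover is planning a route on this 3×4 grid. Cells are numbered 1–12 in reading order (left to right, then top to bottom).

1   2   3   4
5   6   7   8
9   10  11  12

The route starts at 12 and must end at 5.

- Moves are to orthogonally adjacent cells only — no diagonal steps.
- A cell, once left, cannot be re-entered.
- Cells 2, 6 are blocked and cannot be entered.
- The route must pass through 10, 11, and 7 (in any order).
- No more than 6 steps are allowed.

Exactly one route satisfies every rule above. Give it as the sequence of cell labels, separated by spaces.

Any route must reach 10, 11, and 7 and still end at 5 within 6 moves, so the order of the required stops is forced.
Route from 12: up to 8, left to 7, down to 11, 2× left (reaching 9), up to 5 — 6 moves in all.
Check: all required cells visited; 6 ≤ 6 moves.

12 8 7 11 10 9 5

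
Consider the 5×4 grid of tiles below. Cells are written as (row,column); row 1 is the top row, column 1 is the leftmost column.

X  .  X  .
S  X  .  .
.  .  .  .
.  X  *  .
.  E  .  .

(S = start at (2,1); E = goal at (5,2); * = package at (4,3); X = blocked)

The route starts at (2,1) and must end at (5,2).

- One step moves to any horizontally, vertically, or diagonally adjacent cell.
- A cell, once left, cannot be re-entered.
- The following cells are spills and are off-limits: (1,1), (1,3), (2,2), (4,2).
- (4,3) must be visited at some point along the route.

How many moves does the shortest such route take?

3

Any route passes through (4,3) somewhere between (2,1) and (5,2). Summing Chebyshev distances along the two legs ((2,1) → (4,3) → (5,2)) gives a lower bound of 2 + 1 = 3 moves.
A route of 3 moves achieves this: (2,1) → (3,2) → (4,3) → (5,2).
Since 3 matches the lower bound, it is optimal.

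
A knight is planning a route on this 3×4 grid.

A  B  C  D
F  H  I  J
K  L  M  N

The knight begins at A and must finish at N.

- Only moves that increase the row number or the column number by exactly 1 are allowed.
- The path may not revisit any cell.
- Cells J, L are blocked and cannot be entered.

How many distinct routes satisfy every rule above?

A right/down-only route from A to N makes exactly 2 down-moves and 3 right-moves in some order.
With no other constraints that would be C(5,2) = 10 routes.
Subtract routes through each blocked cell (inclusion–exclusion for overlaps): − through J: 4 − through L: 3 → 3.
That gives 3 routes.

3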